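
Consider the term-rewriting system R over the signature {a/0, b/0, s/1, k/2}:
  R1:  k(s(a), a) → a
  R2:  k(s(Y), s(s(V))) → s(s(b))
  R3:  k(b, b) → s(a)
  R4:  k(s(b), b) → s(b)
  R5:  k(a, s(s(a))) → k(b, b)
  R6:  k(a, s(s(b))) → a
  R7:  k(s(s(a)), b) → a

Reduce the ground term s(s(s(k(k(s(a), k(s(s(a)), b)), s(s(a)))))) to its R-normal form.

1. s(s(s(k(k(s(a), k(s(s(a)), b)), s(s(a))))))  →  s(s(s(k(k(s(a), a), s(s(a))))))   [R7 at 1.1.1.1.2]
2. s(s(s(k(k(s(a), a), s(s(a))))))  →  s(s(s(k(a, s(s(a))))))   [R1 at 1.1.1.1]
3. s(s(s(k(a, s(s(a))))))  →  s(s(s(k(b, b))))   [R5 at 1.1.1]
4. s(s(s(k(b, b))))  →  s(s(s(s(a))))   [R3 at 1.1.1]

s(s(s(s(a))))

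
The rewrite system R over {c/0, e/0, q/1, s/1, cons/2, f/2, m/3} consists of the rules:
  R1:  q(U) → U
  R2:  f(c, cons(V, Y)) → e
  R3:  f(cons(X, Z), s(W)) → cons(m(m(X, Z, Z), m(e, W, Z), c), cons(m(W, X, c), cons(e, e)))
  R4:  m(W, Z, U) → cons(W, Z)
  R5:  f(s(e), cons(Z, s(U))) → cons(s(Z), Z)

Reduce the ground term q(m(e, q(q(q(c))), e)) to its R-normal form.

1. q(m(e, q(q(q(c))), e))  →  m(e, q(q(q(c))), e)   [R1 at ε]
2. m(e, q(q(q(c))), e)  →  cons(e, q(q(q(c))))   [R4 at ε]
3. cons(e, q(q(q(c))))  →  cons(e, q(q(c)))   [R1 at 2]
4. cons(e, q(q(c)))  →  cons(e, q(c))   [R1 at 2]
5. cons(e, q(c))  →  cons(e, c)   [R1 at 2]

cons(e, c)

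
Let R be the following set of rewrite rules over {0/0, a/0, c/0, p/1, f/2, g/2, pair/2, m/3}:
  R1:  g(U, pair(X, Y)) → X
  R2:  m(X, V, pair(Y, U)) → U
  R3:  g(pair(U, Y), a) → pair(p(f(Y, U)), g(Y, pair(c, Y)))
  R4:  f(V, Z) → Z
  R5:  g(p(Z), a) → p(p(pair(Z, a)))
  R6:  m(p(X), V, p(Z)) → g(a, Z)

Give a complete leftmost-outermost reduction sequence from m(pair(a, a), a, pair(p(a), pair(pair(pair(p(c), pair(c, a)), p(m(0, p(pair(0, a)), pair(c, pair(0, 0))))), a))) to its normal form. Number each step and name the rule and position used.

pair(pair(pair(p(c), pair(c, a)), p(pair(0, 0))), a)

1. m(pair(a, a), a, pair(p(a), pair(pair(pair(p(c), pair(c, a)), p(m(0, p(pair(0, a)), pair(c, pair(0, 0))))), a)))  →  pair(pair(pair(p(c), pair(c, a)), p(m(0, p(pair(0, a)), pair(c, pair(0, 0))))), a)   [R2 at ε]
2. pair(pair(pair(p(c), pair(c, a)), p(m(0, p(pair(0, a)), pair(c, pair(0, 0))))), a)  →  pair(pair(pair(p(c), pair(c, a)), p(pair(0, 0))), a)   [R2 at 1.2.1]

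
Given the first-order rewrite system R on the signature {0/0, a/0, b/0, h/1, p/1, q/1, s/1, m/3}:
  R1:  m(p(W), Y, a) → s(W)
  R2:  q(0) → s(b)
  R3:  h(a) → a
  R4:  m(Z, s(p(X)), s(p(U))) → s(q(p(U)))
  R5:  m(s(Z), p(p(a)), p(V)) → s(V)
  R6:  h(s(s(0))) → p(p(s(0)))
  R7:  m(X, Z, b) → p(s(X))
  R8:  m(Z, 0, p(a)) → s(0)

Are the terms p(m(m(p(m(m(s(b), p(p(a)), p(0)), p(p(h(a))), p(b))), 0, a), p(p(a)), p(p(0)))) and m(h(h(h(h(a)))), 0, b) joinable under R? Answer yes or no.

no — NF(t₁) = p(s(p(0))), NF(t₂) = p(s(a))

Reduce t₁ = p(m(m(p(m(m(s(b), p(p(a)), p(0)), p(p(h(a))), p(b))), 0, a), p(p(a)), p(p(0)))):
1. p(m(m(p(m(m(s(b), p(p(a)), p(0)), p(p(h(a))), p(b))), 0, a), p(p(a)), p(p(0))))  →  p(m(s(m(m(s(b), p(p(a)), p(0)), p(p(h(a))), p(b))), p(p(a)), p(p(0))))   [R1 at 1.1]
2. p(m(s(m(m(s(b), p(p(a)), p(0)), p(p(h(a))), p(b))), p(p(a)), p(p(0))))  →  p(s(p(0)))   [R5 at 1]

Reduce t₂ = m(h(h(h(h(a)))), 0, b):
1. m(h(h(h(h(a)))), 0, b)  →  p(s(h(h(h(h(a))))))   [R7 at ε]
2. p(s(h(h(h(h(a))))))  →  p(s(h(h(h(a)))))   [R3 at 1.1.1.1.1]
3. p(s(h(h(h(a)))))  →  p(s(h(h(a))))   [R3 at 1.1.1.1]
4. p(s(h(h(a))))  →  p(s(h(a)))   [R3 at 1.1.1]
5. p(s(h(a)))  →  p(s(a))   [R3 at 1.1]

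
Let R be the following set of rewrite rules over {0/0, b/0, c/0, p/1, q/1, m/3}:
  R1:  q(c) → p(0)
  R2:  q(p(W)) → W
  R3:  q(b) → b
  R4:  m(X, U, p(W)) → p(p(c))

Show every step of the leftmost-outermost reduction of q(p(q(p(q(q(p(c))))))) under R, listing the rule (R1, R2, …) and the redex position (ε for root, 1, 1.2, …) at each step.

1. q(p(q(p(q(q(p(c)))))))  →  q(p(q(q(p(c)))))   [R2 at ε]
2. q(p(q(q(p(c)))))  →  q(q(p(c)))   [R2 at ε]
3. q(q(p(c)))  →  q(c)   [R2 at 1]
4. q(c)  →  p(0)   [R1 at ε]

p(0)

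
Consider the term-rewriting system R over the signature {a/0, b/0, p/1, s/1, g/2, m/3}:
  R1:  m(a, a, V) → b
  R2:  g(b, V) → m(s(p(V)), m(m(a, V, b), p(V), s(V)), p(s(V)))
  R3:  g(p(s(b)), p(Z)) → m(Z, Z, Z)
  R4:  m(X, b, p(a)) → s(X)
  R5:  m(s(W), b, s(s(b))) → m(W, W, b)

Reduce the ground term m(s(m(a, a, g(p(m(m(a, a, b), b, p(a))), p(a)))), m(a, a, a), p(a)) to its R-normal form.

s(s(b))

1. m(s(m(a, a, g(p(m(m(a, a, b), b, p(a))), p(a)))), m(a, a, a), p(a))  →  m(s(b), m(a, a, a), p(a))   [R1 at 1.1]
2. m(s(b), m(a, a, a), p(a))  →  m(s(b), b, p(a))   [R1 at 2]
3. m(s(b), b, p(a))  →  s(s(b))   [R4 at ε]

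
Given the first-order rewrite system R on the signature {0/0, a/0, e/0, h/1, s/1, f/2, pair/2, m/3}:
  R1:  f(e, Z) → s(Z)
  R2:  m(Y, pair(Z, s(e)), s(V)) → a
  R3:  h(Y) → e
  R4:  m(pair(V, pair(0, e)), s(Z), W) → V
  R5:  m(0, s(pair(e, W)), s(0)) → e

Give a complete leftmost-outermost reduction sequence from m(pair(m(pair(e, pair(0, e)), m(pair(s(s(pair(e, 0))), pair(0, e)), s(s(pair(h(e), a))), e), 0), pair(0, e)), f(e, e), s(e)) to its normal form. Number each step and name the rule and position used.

1. m(pair(m(pair(e, pair(0, e)), m(pair(s(s(pair(e, 0))), pair(0, e)), s(s(pair(h(e), a))), e), 0), pair(0, e)), f(e, e), s(e))  →  m(pair(m(pair(e, pair(0, e)), s(s(pair(e, 0))), 0), pair(0, e)), f(e, e), s(e))   [R4 at 1.1.2]
2. m(pair(m(pair(e, pair(0, e)), s(s(pair(e, 0))), 0), pair(0, e)), f(e, e), s(e))  →  m(pair(e, pair(0, e)), f(e, e), s(e))   [R4 at 1.1]
3. m(pair(e, pair(0, e)), f(e, e), s(e))  →  m(pair(e, pair(0, e)), s(e), s(e))   [R1 at 2]
4. m(pair(e, pair(0, e)), s(e), s(e))  →  e   [R4 at ε]

e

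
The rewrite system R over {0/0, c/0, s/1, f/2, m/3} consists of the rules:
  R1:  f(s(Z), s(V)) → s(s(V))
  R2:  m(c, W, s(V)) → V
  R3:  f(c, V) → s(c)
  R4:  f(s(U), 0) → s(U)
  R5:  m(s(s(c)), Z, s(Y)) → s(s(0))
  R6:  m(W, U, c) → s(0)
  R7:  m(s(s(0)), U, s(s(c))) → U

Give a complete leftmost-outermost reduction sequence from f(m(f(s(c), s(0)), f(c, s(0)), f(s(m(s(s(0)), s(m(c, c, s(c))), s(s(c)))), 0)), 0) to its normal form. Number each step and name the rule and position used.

s(c)

1. f(m(f(s(c), s(0)), f(c, s(0)), f(s(m(s(s(0)), s(m(c, c, s(c))), s(s(c)))), 0)), 0)  →  f(m(s(s(0)), f(c, s(0)), f(s(m(s(s(0)), s(m(c, c, s(c))), s(s(c)))), 0)), 0)   [R1 at 1.1]
2. f(m(s(s(0)), f(c, s(0)), f(s(m(s(s(0)), s(m(c, c, s(c))), s(s(c)))), 0)), 0)  →  f(m(s(s(0)), s(c), f(s(m(s(s(0)), s(m(c, c, s(c))), s(s(c)))), 0)), 0)   [R3 at 1.2]
3. f(m(s(s(0)), s(c), f(s(m(s(s(0)), s(m(c, c, s(c))), s(s(c)))), 0)), 0)  →  f(m(s(s(0)), s(c), s(m(s(s(0)), s(m(c, c, s(c))), s(s(c))))), 0)   [R4 at 1.3]
4. f(m(s(s(0)), s(c), s(m(s(s(0)), s(m(c, c, s(c))), s(s(c))))), 0)  →  f(m(s(s(0)), s(c), s(s(m(c, c, s(c))))), 0)   [R7 at 1.3.1]
5. f(m(s(s(0)), s(c), s(s(m(c, c, s(c))))), 0)  →  f(m(s(s(0)), s(c), s(s(c))), 0)   [R2 at 1.3.1.1]
6. f(m(s(s(0)), s(c), s(s(c))), 0)  →  f(s(c), 0)   [R7 at 1]
7. f(s(c), 0)  →  s(c)   [R4 at ε]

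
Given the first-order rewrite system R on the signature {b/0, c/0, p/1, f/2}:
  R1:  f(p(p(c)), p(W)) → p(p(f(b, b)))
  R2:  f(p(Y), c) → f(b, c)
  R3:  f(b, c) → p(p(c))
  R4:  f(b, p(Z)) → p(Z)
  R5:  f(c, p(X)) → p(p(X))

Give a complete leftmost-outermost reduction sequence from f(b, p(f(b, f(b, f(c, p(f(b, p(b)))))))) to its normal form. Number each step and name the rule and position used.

1. f(b, p(f(b, f(b, f(c, p(f(b, p(b))))))))  →  p(f(b, f(b, f(c, p(f(b, p(b)))))))   [R4 at ε]
2. p(f(b, f(b, f(c, p(f(b, p(b)))))))  →  p(f(b, f(b, p(p(f(b, p(b)))))))   [R5 at 1.2.2]
3. p(f(b, f(b, p(p(f(b, p(b)))))))  →  p(f(b, p(p(f(b, p(b))))))   [R4 at 1.2]
4. p(f(b, p(p(f(b, p(b))))))  →  p(p(p(f(b, p(b)))))   [R4 at 1]
5. p(p(p(f(b, p(b)))))  →  p(p(p(p(b))))   [R4 at 1.1.1]

p(p(p(p(b))))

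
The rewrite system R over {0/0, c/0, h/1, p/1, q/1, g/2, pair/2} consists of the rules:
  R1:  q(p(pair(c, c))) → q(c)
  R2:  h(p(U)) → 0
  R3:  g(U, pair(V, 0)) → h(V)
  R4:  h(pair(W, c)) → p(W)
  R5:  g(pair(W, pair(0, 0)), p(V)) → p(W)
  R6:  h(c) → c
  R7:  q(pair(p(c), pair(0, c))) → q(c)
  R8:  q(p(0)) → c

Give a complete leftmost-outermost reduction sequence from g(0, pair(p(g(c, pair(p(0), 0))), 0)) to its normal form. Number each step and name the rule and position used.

0

1. g(0, pair(p(g(c, pair(p(0), 0))), 0))  →  h(p(g(c, pair(p(0), 0))))   [R3 at ε]
2. h(p(g(c, pair(p(0), 0))))  →  0   [R2 at ε]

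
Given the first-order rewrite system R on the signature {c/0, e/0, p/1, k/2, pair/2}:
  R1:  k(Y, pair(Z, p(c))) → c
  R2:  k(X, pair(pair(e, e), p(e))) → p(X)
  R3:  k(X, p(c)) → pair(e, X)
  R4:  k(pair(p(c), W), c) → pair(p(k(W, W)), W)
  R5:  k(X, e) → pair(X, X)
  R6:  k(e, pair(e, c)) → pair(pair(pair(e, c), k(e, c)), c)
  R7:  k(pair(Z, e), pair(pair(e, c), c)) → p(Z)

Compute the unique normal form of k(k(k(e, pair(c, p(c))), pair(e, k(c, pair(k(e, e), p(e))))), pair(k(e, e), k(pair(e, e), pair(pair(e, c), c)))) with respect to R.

p(c)

1. k(k(k(e, pair(c, p(c))), pair(e, k(c, pair(k(e, e), p(e))))), pair(k(e, e), k(pair(e, e), pair(pair(e, c), c))))  →  k(k(c, pair(e, k(c, pair(k(e, e), p(e))))), pair(k(e, e), k(pair(e, e), pair(pair(e, c), c))))   [R1 at 1.1]
2. k(k(c, pair(e, k(c, pair(k(e, e), p(e))))), pair(k(e, e), k(pair(e, e), pair(pair(e, c), c))))  →  k(k(c, pair(e, k(c, pair(pair(e, e), p(e))))), pair(k(e, e), k(pair(e, e), pair(pair(e, c), c))))   [R5 at 1.2.2.2.1]
3. k(k(c, pair(e, k(c, pair(pair(e, e), p(e))))), pair(k(e, e), k(pair(e, e), pair(pair(e, c), c))))  →  k(k(c, pair(e, p(c))), pair(k(e, e), k(pair(e, e), pair(pair(e, c), c))))   [R2 at 1.2.2]
4. k(k(c, pair(e, p(c))), pair(k(e, e), k(pair(e, e), pair(pair(e, c), c))))  →  k(c, pair(k(e, e), k(pair(e, e), pair(pair(e, c), c))))   [R1 at 1]
5. k(c, pair(k(e, e), k(pair(e, e), pair(pair(e, c), c))))  →  k(c, pair(pair(e, e), k(pair(e, e), pair(pair(e, c), c))))   [R5 at 2.1]
6. k(c, pair(pair(e, e), k(pair(e, e), pair(pair(e, c), c))))  →  k(c, pair(pair(e, e), p(e)))   [R7 at 2.2]
7. k(c, pair(pair(e, e), p(e)))  →  p(c)   [R2 at ε]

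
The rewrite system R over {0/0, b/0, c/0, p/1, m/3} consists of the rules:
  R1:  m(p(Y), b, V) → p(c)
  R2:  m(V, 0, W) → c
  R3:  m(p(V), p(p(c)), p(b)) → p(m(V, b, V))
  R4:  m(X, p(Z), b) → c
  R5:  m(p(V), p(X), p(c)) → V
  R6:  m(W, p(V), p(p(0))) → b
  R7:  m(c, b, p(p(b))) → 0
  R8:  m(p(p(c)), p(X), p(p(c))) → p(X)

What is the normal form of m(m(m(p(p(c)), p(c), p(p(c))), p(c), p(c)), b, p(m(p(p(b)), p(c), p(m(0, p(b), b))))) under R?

1. m(m(m(p(p(c)), p(c), p(p(c))), p(c), p(c)), b, p(m(p(p(b)), p(c), p(m(0, p(b), b)))))  →  m(m(p(c), p(c), p(c)), b, p(m(p(p(b)), p(c), p(m(0, p(b), b)))))   [R8 at 1.1]
2. m(m(p(c), p(c), p(c)), b, p(m(p(p(b)), p(c), p(m(0, p(b), b)))))  →  m(c, b, p(m(p(p(b)), p(c), p(m(0, p(b), b)))))   [R5 at 1]
3. m(c, b, p(m(p(p(b)), p(c), p(m(0, p(b), b)))))  →  m(c, b, p(m(p(p(b)), p(c), p(c))))   [R4 at 3.1.3.1]
4. m(c, b, p(m(p(p(b)), p(c), p(c))))  →  m(c, b, p(p(b)))   [R5 at 3.1]
5. m(c, b, p(p(b)))  →  0   [R7 at ε]

0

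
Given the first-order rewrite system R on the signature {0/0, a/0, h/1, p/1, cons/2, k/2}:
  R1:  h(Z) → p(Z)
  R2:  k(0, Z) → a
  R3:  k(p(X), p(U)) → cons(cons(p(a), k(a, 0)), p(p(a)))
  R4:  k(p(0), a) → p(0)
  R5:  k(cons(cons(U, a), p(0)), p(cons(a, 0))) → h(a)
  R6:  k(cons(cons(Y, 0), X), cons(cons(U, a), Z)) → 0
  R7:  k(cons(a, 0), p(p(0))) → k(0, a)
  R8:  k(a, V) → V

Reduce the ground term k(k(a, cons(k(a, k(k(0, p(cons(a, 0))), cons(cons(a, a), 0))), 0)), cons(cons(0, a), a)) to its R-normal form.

0

1. k(k(a, cons(k(a, k(k(0, p(cons(a, 0))), cons(cons(a, a), 0))), 0)), cons(cons(0, a), a))  →  k(cons(k(a, k(k(0, p(cons(a, 0))), cons(cons(a, a), 0))), 0), cons(cons(0, a), a))   [R8 at 1]
2. k(cons(k(a, k(k(0, p(cons(a, 0))), cons(cons(a, a), 0))), 0), cons(cons(0, a), a))  →  k(cons(k(k(0, p(cons(a, 0))), cons(cons(a, a), 0)), 0), cons(cons(0, a), a))   [R8 at 1.1]
3. k(cons(k(k(0, p(cons(a, 0))), cons(cons(a, a), 0)), 0), cons(cons(0, a), a))  →  k(cons(k(a, cons(cons(a, a), 0)), 0), cons(cons(0, a), a))   [R2 at 1.1.1]
4. k(cons(k(a, cons(cons(a, a), 0)), 0), cons(cons(0, a), a))  →  k(cons(cons(cons(a, a), 0), 0), cons(cons(0, a), a))   [R8 at 1.1]
5. k(cons(cons(cons(a, a), 0), 0), cons(cons(0, a), a))  →  0   [R6 at ε]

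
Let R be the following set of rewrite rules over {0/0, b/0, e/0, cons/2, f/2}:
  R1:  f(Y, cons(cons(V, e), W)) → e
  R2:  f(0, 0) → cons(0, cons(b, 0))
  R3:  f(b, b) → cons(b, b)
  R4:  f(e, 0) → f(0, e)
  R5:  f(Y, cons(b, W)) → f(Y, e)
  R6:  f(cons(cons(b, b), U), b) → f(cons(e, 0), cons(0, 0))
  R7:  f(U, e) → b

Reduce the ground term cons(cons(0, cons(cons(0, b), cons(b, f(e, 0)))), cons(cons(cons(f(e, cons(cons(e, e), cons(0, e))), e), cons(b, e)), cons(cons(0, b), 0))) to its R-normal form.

1. cons(cons(0, cons(cons(0, b), cons(b, f(e, 0)))), cons(cons(cons(f(e, cons(cons(e, e), cons(0, e))), e), cons(b, e)), cons(cons(0, b), 0)))  →  cons(cons(0, cons(cons(0, b), cons(b, f(0, e)))), cons(cons(cons(f(e, cons(cons(e, e), cons(0, e))), e), cons(b, e)), cons(cons(0, b), 0)))   [R4 at 1.2.2.2]
2. cons(cons(0, cons(cons(0, b), cons(b, f(0, e)))), cons(cons(cons(f(e, cons(cons(e, e), cons(0, e))), e), cons(b, e)), cons(cons(0, b), 0)))  →  cons(cons(0, cons(cons(0, b), cons(b, b))), cons(cons(cons(f(e, cons(cons(e, e), cons(0, e))), e), cons(b, e)), cons(cons(0, b), 0)))   [R7 at 1.2.2.2]
3. cons(cons(0, cons(cons(0, b), cons(b, b))), cons(cons(cons(f(e, cons(cons(e, e), cons(0, e))), e), cons(b, e)), cons(cons(0, b), 0)))  →  cons(cons(0, cons(cons(0, b), cons(b, b))), cons(cons(cons(e, e), cons(b, e)), cons(cons(0, b), 0)))   [R1 at 2.1.1.1]

cons(cons(0, cons(cons(0, b), cons(b, b))), cons(cons(cons(e, e), cons(b, e)), cons(cons(0, b), 0)))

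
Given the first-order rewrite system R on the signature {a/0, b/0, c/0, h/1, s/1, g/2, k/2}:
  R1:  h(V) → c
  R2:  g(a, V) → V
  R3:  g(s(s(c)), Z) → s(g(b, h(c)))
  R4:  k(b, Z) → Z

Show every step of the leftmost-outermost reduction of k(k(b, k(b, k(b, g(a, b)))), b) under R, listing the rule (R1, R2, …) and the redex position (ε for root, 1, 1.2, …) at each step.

b

1. k(k(b, k(b, k(b, g(a, b)))), b)  →  k(k(b, k(b, g(a, b))), b)   [R4 at 1]
2. k(k(b, k(b, g(a, b))), b)  →  k(k(b, g(a, b)), b)   [R4 at 1]
3. k(k(b, g(a, b)), b)  →  k(g(a, b), b)   [R4 at 1]
4. k(g(a, b), b)  →  k(b, b)   [R2 at 1]
5. k(b, b)  →  b   [R4 at ε]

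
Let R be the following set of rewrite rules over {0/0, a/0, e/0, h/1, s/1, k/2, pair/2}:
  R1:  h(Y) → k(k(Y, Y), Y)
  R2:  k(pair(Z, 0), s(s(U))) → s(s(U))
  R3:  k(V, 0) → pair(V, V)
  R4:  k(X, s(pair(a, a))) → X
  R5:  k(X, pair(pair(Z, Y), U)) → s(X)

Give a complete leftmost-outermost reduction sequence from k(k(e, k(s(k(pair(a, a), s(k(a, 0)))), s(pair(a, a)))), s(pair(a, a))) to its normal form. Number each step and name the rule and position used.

e

1. k(k(e, k(s(k(pair(a, a), s(k(a, 0)))), s(pair(a, a)))), s(pair(a, a)))  →  k(e, k(s(k(pair(a, a), s(k(a, 0)))), s(pair(a, a))))   [R4 at ε]
2. k(e, k(s(k(pair(a, a), s(k(a, 0)))), s(pair(a, a))))  →  k(e, s(k(pair(a, a), s(k(a, 0)))))   [R4 at 2]
3. k(e, s(k(pair(a, a), s(k(a, 0)))))  →  k(e, s(k(pair(a, a), s(pair(a, a)))))   [R3 at 2.1.2.1]
4. k(e, s(k(pair(a, a), s(pair(a, a)))))  →  k(e, s(pair(a, a)))   [R4 at 2.1]
5. k(e, s(pair(a, a)))  →  e   [R4 at ε]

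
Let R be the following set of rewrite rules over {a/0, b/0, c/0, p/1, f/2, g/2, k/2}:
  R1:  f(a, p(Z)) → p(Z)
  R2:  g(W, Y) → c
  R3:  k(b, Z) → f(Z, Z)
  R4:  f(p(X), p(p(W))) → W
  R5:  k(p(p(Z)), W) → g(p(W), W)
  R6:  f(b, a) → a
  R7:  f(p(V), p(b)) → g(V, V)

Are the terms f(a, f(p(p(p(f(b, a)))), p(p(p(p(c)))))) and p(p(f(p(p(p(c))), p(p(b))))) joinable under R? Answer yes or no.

Reduce t₁ = f(a, f(p(p(p(f(b, a)))), p(p(p(p(c)))))):
1. f(a, f(p(p(p(f(b, a)))), p(p(p(p(c))))))  →  f(a, p(p(c)))   [R4 at 2]
2. f(a, p(p(c)))  →  p(p(c))   [R1 at ε]

Reduce t₂ = p(p(f(p(p(p(c))), p(p(b))))):
1. p(p(f(p(p(p(c))), p(p(b)))))  →  p(p(b))   [R4 at 1.1]

no — NF(t₁) = p(p(c)), NF(t₂) = p(p(b))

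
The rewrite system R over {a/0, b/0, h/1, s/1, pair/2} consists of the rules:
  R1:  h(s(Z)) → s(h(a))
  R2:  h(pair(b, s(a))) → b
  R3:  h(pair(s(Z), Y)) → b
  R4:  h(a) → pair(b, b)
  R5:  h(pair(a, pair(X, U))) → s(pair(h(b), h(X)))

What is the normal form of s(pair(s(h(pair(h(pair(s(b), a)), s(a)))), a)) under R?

s(pair(s(b), a))

1. s(pair(s(h(pair(h(pair(s(b), a)), s(a)))), a))  →  s(pair(s(h(pair(b, s(a)))), a))   [R3 at 1.1.1.1.1]
2. s(pair(s(h(pair(b, s(a)))), a))  →  s(pair(s(b), a))   [R2 at 1.1.1]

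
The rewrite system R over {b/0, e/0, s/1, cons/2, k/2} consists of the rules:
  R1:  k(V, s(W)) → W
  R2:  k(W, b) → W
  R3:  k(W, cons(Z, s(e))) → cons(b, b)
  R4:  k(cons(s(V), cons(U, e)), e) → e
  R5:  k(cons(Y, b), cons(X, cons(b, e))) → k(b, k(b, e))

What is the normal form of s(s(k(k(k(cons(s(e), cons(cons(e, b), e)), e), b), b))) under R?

s(s(e))

1. s(s(k(k(k(cons(s(e), cons(cons(e, b), e)), e), b), b)))  →  s(s(k(k(cons(s(e), cons(cons(e, b), e)), e), b)))   [R2 at 1.1]
2. s(s(k(k(cons(s(e), cons(cons(e, b), e)), e), b)))  →  s(s(k(cons(s(e), cons(cons(e, b), e)), e)))   [R2 at 1.1]
3. s(s(k(cons(s(e), cons(cons(e, b), e)), e)))  →  s(s(e))   [R4 at 1.1]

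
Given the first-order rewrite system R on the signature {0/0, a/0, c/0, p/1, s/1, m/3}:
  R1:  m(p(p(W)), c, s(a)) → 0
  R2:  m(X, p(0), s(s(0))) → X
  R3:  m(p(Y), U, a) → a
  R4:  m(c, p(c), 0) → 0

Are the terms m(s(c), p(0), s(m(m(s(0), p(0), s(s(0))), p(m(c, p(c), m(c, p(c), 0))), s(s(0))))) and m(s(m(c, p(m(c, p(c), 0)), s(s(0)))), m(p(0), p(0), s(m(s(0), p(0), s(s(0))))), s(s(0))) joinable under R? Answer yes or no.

Reduce t₁ = m(s(c), p(0), s(m(m(s(0), p(0), s(s(0))), p(m(c, p(c), m(c, p(c), 0))), s(s(0))))):
1. m(s(c), p(0), s(m(m(s(0), p(0), s(s(0))), p(m(c, p(c), m(c, p(c), 0))), s(s(0)))))  →  m(s(c), p(0), s(m(s(0), p(m(c, p(c), m(c, p(c), 0))), s(s(0)))))   [R2 at 3.1.1]
2. m(s(c), p(0), s(m(s(0), p(m(c, p(c), m(c, p(c), 0))), s(s(0)))))  →  m(s(c), p(0), s(m(s(0), p(m(c, p(c), 0)), s(s(0)))))   [R4 at 3.1.2.1.3]
3. m(s(c), p(0), s(m(s(0), p(m(c, p(c), 0)), s(s(0)))))  →  m(s(c), p(0), s(m(s(0), p(0), s(s(0)))))   [R4 at 3.1.2.1]
4. m(s(c), p(0), s(m(s(0), p(0), s(s(0)))))  →  m(s(c), p(0), s(s(0)))   [R2 at 3.1]
5. m(s(c), p(0), s(s(0)))  →  s(c)   [R2 at ε]

Reduce t₂ = m(s(m(c, p(m(c, p(c), 0)), s(s(0)))), m(p(0), p(0), s(m(s(0), p(0), s(s(0))))), s(s(0))):
1. m(s(m(c, p(m(c, p(c), 0)), s(s(0)))), m(p(0), p(0), s(m(s(0), p(0), s(s(0))))), s(s(0)))  →  m(s(m(c, p(0), s(s(0)))), m(p(0), p(0), s(m(s(0), p(0), s(s(0))))), s(s(0)))   [R4 at 1.1.2.1]
2. m(s(m(c, p(0), s(s(0)))), m(p(0), p(0), s(m(s(0), p(0), s(s(0))))), s(s(0)))  →  m(s(c), m(p(0), p(0), s(m(s(0), p(0), s(s(0))))), s(s(0)))   [R2 at 1.1]
3. m(s(c), m(p(0), p(0), s(m(s(0), p(0), s(s(0))))), s(s(0)))  →  m(s(c), m(p(0), p(0), s(s(0))), s(s(0)))   [R2 at 2.3.1]
4. m(s(c), m(p(0), p(0), s(s(0))), s(s(0)))  →  m(s(c), p(0), s(s(0)))   [R2 at 2]
5. m(s(c), p(0), s(s(0)))  →  s(c)   [R2 at ε]

yes — NF(t₁) = s(c), NF(t₂) = s(c)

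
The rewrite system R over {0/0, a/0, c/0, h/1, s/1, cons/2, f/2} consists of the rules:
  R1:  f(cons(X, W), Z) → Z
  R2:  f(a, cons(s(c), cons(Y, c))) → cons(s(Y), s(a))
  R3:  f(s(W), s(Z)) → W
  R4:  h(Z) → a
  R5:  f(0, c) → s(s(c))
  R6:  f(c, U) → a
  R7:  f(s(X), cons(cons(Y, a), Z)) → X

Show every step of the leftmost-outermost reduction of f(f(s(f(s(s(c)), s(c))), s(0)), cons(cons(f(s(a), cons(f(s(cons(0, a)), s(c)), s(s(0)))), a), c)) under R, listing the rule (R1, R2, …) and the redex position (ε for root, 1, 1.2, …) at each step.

c

1. f(f(s(f(s(s(c)), s(c))), s(0)), cons(cons(f(s(a), cons(f(s(cons(0, a)), s(c)), s(s(0)))), a), c))  →  f(f(s(s(c)), s(c)), cons(cons(f(s(a), cons(f(s(cons(0, a)), s(c)), s(s(0)))), a), c))   [R3 at 1]
2. f(f(s(s(c)), s(c)), cons(cons(f(s(a), cons(f(s(cons(0, a)), s(c)), s(s(0)))), a), c))  →  f(s(c), cons(cons(f(s(a), cons(f(s(cons(0, a)), s(c)), s(s(0)))), a), c))   [R3 at 1]
3. f(s(c), cons(cons(f(s(a), cons(f(s(cons(0, a)), s(c)), s(s(0)))), a), c))  →  c   [R7 at ε]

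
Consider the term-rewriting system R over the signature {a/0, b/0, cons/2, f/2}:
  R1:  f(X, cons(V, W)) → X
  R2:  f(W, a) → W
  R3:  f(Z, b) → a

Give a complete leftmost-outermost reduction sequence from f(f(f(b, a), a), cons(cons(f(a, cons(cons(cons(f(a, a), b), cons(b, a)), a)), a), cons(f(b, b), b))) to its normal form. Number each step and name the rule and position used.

1. f(f(f(b, a), a), cons(cons(f(a, cons(cons(cons(f(a, a), b), cons(b, a)), a)), a), cons(f(b, b), b)))  →  f(f(b, a), a)   [R1 at ε]
2. f(f(b, a), a)  →  f(b, a)   [R2 at ε]
3. f(b, a)  →  b   [R2 at ε]

b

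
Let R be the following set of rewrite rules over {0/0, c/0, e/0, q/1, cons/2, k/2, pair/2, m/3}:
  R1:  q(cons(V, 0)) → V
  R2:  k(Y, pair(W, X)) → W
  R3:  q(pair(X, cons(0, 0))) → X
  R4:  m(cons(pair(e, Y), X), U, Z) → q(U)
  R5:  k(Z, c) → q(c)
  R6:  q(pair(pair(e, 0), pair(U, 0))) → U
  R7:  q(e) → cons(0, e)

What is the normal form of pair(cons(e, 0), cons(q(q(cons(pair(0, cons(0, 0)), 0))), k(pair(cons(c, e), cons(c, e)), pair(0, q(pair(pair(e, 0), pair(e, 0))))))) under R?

1. pair(cons(e, 0), cons(q(q(cons(pair(0, cons(0, 0)), 0))), k(pair(cons(c, e), cons(c, e)), pair(0, q(pair(pair(e, 0), pair(e, 0)))))))  →  pair(cons(e, 0), cons(q(pair(0, cons(0, 0))), k(pair(cons(c, e), cons(c, e)), pair(0, q(pair(pair(e, 0), pair(e, 0)))))))   [R1 at 2.1.1]
2. pair(cons(e, 0), cons(q(pair(0, cons(0, 0))), k(pair(cons(c, e), cons(c, e)), pair(0, q(pair(pair(e, 0), pair(e, 0)))))))  →  pair(cons(e, 0), cons(0, k(pair(cons(c, e), cons(c, e)), pair(0, q(pair(pair(e, 0), pair(e, 0)))))))   [R3 at 2.1]
3. pair(cons(e, 0), cons(0, k(pair(cons(c, e), cons(c, e)), pair(0, q(pair(pair(e, 0), pair(e, 0)))))))  →  pair(cons(e, 0), cons(0, 0))   [R2 at 2.2]

pair(cons(e, 0), cons(0, 0))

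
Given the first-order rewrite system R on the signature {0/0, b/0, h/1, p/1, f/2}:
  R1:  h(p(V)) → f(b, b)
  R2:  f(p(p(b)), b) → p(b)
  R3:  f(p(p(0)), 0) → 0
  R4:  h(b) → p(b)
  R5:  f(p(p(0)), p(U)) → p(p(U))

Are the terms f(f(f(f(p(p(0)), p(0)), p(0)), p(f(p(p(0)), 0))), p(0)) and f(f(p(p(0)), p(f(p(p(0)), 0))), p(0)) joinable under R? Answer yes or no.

yes — NF(t₁) = p(p(0)), NF(t₂) = p(p(0))

Reduce t₁ = f(f(f(f(p(p(0)), p(0)), p(0)), p(f(p(p(0)), 0))), p(0)):
1. f(f(f(f(p(p(0)), p(0)), p(0)), p(f(p(p(0)), 0))), p(0))  →  f(f(f(p(p(0)), p(0)), p(f(p(p(0)), 0))), p(0))   [R5 at 1.1.1]
2. f(f(f(p(p(0)), p(0)), p(f(p(p(0)), 0))), p(0))  →  f(f(p(p(0)), p(f(p(p(0)), 0))), p(0))   [R5 at 1.1]
3. f(f(p(p(0)), p(f(p(p(0)), 0))), p(0))  →  f(p(p(f(p(p(0)), 0))), p(0))   [R5 at 1]
4. f(p(p(f(p(p(0)), 0))), p(0))  →  f(p(p(0)), p(0))   [R3 at 1.1.1]
5. f(p(p(0)), p(0))  →  p(p(0))   [R5 at ε]

Reduce t₂ = f(f(p(p(0)), p(f(p(p(0)), 0))), p(0)):
1. f(f(p(p(0)), p(f(p(p(0)), 0))), p(0))  →  f(p(p(f(p(p(0)), 0))), p(0))   [R5 at 1]
2. f(p(p(f(p(p(0)), 0))), p(0))  →  f(p(p(0)), p(0))   [R3 at 1.1.1]
3. f(p(p(0)), p(0))  →  p(p(0))   [R5 at ε]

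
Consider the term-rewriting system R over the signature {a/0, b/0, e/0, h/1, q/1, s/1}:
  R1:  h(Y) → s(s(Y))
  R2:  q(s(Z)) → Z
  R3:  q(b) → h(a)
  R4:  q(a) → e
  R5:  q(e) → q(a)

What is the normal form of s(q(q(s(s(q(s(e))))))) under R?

s(e)

1. s(q(q(s(s(q(s(e)))))))  →  s(q(s(q(s(e)))))   [R2 at 1.1]
2. s(q(s(q(s(e)))))  →  s(q(s(e)))   [R2 at 1]
3. s(q(s(e)))  →  s(e)   [R2 at 1]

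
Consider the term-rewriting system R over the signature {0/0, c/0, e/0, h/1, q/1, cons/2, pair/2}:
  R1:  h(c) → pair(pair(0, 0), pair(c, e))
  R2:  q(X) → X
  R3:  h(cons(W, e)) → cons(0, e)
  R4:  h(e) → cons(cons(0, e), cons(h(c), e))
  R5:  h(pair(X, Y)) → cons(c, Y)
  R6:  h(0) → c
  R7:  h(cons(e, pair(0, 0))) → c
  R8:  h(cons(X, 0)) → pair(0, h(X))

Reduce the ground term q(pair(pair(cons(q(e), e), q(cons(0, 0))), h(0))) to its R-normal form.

1. q(pair(pair(cons(q(e), e), q(cons(0, 0))), h(0)))  →  pair(pair(cons(q(e), e), q(cons(0, 0))), h(0))   [R2 at ε]
2. pair(pair(cons(q(e), e), q(cons(0, 0))), h(0))  →  pair(pair(cons(e, e), q(cons(0, 0))), h(0))   [R2 at 1.1.1]
3. pair(pair(cons(e, e), q(cons(0, 0))), h(0))  →  pair(pair(cons(e, e), cons(0, 0)), h(0))   [R2 at 1.2]
4. pair(pair(cons(e, e), cons(0, 0)), h(0))  →  pair(pair(cons(e, e), cons(0, 0)), c)   [R6 at 2]

pair(pair(cons(e, e), cons(0, 0)), c)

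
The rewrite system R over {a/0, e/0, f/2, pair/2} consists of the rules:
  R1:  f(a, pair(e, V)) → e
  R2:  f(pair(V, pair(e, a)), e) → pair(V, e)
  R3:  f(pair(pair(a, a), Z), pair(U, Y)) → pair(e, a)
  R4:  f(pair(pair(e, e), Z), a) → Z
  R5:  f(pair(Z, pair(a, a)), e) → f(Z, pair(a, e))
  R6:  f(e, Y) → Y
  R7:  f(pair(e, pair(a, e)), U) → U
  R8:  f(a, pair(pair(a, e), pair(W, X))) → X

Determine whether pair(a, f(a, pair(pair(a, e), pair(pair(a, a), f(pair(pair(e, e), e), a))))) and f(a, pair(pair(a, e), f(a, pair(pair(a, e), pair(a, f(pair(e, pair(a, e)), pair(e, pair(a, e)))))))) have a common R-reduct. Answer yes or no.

yes — NF(t₁) = pair(a, e), NF(t₂) = pair(a, e)

Reduce t₁ = pair(a, f(a, pair(pair(a, e), pair(pair(a, a), f(pair(pair(e, e), e), a))))):
1. pair(a, f(a, pair(pair(a, e), pair(pair(a, a), f(pair(pair(e, e), e), a)))))  →  pair(a, f(pair(pair(e, e), e), a))   [R8 at 2]
2. pair(a, f(pair(pair(e, e), e), a))  →  pair(a, e)   [R4 at 2]

Reduce t₂ = f(a, pair(pair(a, e), f(a, pair(pair(a, e), pair(a, f(pair(e, pair(a, e)), pair(e, pair(a, e)))))))):
1. f(a, pair(pair(a, e), f(a, pair(pair(a, e), pair(a, f(pair(e, pair(a, e)), pair(e, pair(a, e))))))))  →  f(a, pair(pair(a, e), f(pair(e, pair(a, e)), pair(e, pair(a, e)))))   [R8 at 2.2]
2. f(a, pair(pair(a, e), f(pair(e, pair(a, e)), pair(e, pair(a, e)))))  →  f(a, pair(pair(a, e), pair(e, pair(a, e))))   [R7 at 2.2]
3. f(a, pair(pair(a, e), pair(e, pair(a, e))))  →  pair(a, e)   [R8 at ε]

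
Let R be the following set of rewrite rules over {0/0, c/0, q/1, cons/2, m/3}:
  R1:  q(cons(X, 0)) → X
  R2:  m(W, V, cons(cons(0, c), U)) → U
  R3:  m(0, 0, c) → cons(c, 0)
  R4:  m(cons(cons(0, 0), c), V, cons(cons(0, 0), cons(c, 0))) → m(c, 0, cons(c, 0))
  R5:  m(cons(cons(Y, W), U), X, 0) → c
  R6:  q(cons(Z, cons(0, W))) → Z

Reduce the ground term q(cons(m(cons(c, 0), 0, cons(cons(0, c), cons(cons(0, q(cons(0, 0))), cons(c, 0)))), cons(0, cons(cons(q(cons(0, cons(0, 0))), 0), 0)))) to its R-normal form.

1. q(cons(m(cons(c, 0), 0, cons(cons(0, c), cons(cons(0, q(cons(0, 0))), cons(c, 0)))), cons(0, cons(cons(q(cons(0, cons(0, 0))), 0), 0))))  →  m(cons(c, 0), 0, cons(cons(0, c), cons(cons(0, q(cons(0, 0))), cons(c, 0))))   [R6 at ε]
2. m(cons(c, 0), 0, cons(cons(0, c), cons(cons(0, q(cons(0, 0))), cons(c, 0))))  →  cons(cons(0, q(cons(0, 0))), cons(c, 0))   [R2 at ε]
3. cons(cons(0, q(cons(0, 0))), cons(c, 0))  →  cons(cons(0, 0), cons(c, 0))   [R1 at 1.2]

cons(cons(0, 0), cons(c, 0))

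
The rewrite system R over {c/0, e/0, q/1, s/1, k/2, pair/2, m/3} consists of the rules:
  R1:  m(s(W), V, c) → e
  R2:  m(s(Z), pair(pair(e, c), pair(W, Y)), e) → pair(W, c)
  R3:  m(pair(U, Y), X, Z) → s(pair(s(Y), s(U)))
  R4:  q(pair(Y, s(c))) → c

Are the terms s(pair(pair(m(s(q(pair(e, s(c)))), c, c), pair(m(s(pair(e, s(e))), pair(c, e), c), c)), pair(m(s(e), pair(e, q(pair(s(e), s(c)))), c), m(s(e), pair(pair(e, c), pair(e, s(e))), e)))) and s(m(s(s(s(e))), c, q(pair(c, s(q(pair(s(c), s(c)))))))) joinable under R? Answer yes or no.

no — NF(t₁) = s(pair(pair(e, pair(e, c)), pair(e, pair(e, c)))), NF(t₂) = s(e)

Reduce t₁ = s(pair(pair(m(s(q(pair(e, s(c)))), c, c), pair(m(s(pair(e, s(e))), pair(c, e), c), c)), pair(m(s(e), pair(e, q(pair(s(e), s(c)))), c), m(s(e), pair(pair(e, c), pair(e, s(e))), e)))):
1. s(pair(pair(m(s(q(pair(e, s(c)))), c, c), pair(m(s(pair(e, s(e))), pair(c, e), c), c)), pair(m(s(e), pair(e, q(pair(s(e), s(c)))), c), m(s(e), pair(pair(e, c), pair(e, s(e))), e))))  →  s(pair(pair(e, pair(m(s(pair(e, s(e))), pair(c, e), c), c)), pair(m(s(e), pair(e, q(pair(s(e), s(c)))), c), m(s(e), pair(pair(e, c), pair(e, s(e))), e))))   [R1 at 1.1.1]
2. s(pair(pair(e, pair(m(s(pair(e, s(e))), pair(c, e), c), c)), pair(m(s(e), pair(e, q(pair(s(e), s(c)))), c), m(s(e), pair(pair(e, c), pair(e, s(e))), e))))  →  s(pair(pair(e, pair(e, c)), pair(m(s(e), pair(e, q(pair(s(e), s(c)))), c), m(s(e), pair(pair(e, c), pair(e, s(e))), e))))   [R1 at 1.1.2.1]
3. s(pair(pair(e, pair(e, c)), pair(m(s(e), pair(e, q(pair(s(e), s(c)))), c), m(s(e), pair(pair(e, c), pair(e, s(e))), e))))  →  s(pair(pair(e, pair(e, c)), pair(e, m(s(e), pair(pair(e, c), pair(e, s(e))), e))))   [R1 at 1.2.1]
4. s(pair(pair(e, pair(e, c)), pair(e, m(s(e), pair(pair(e, c), pair(e, s(e))), e))))  →  s(pair(pair(e, pair(e, c)), pair(e, pair(e, c))))   [R2 at 1.2.2]

Reduce t₂ = s(m(s(s(s(e))), c, q(pair(c, s(q(pair(s(c), s(c)))))))):
1. s(m(s(s(s(e))), c, q(pair(c, s(q(pair(s(c), s(c))))))))  →  s(m(s(s(s(e))), c, q(pair(c, s(c)))))   [R4 at 1.3.1.2.1]
2. s(m(s(s(s(e))), c, q(pair(c, s(c)))))  →  s(m(s(s(s(e))), c, c))   [R4 at 1.3]
3. s(m(s(s(s(e))), c, c))  →  s(e)   [R1 at 1]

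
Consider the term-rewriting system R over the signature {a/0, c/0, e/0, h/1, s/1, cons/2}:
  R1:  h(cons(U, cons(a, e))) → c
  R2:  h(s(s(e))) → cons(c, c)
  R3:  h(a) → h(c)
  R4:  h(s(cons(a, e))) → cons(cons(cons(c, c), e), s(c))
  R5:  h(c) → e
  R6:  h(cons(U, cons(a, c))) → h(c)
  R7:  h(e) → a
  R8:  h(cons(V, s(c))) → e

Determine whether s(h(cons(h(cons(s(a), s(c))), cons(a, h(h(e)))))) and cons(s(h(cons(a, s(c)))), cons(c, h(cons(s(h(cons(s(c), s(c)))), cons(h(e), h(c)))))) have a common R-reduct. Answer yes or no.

Reduce t₁ = s(h(cons(h(cons(s(a), s(c))), cons(a, h(h(e)))))):
1. s(h(cons(h(cons(s(a), s(c))), cons(a, h(h(e))))))  →  s(h(cons(e, cons(a, h(h(e))))))   [R8 at 1.1.1]
2. s(h(cons(e, cons(a, h(h(e))))))  →  s(h(cons(e, cons(a, h(a)))))   [R7 at 1.1.2.2.1]
3. s(h(cons(e, cons(a, h(a)))))  →  s(h(cons(e, cons(a, h(c)))))   [R3 at 1.1.2.2]
4. s(h(cons(e, cons(a, h(c)))))  →  s(h(cons(e, cons(a, e))))   [R5 at 1.1.2.2]
5. s(h(cons(e, cons(a, e))))  →  s(c)   [R1 at 1]

Reduce t₂ = cons(s(h(cons(a, s(c)))), cons(c, h(cons(s(h(cons(s(c), s(c)))), cons(h(e), h(c)))))):
1. cons(s(h(cons(a, s(c)))), cons(c, h(cons(s(h(cons(s(c), s(c)))), cons(h(e), h(c))))))  →  cons(s(e), cons(c, h(cons(s(h(cons(s(c), s(c)))), cons(h(e), h(c))))))   [R8 at 1.1]
2. cons(s(e), cons(c, h(cons(s(h(cons(s(c), s(c)))), cons(h(e), h(c))))))  →  cons(s(e), cons(c, h(cons(s(e), cons(h(e), h(c))))))   [R8 at 2.2.1.1.1]
3. cons(s(e), cons(c, h(cons(s(e), cons(h(e), h(c))))))  →  cons(s(e), cons(c, h(cons(s(e), cons(a, h(c))))))   [R7 at 2.2.1.2.1]
4. cons(s(e), cons(c, h(cons(s(e), cons(a, h(c))))))  →  cons(s(e), cons(c, h(cons(s(e), cons(a, e)))))   [R5 at 2.2.1.2.2]
5. cons(s(e), cons(c, h(cons(s(e), cons(a, e)))))  →  cons(s(e), cons(c, c))   [R1 at 2.2]

no — NF(t₁) = s(c), NF(t₂) = cons(s(e), cons(c, c))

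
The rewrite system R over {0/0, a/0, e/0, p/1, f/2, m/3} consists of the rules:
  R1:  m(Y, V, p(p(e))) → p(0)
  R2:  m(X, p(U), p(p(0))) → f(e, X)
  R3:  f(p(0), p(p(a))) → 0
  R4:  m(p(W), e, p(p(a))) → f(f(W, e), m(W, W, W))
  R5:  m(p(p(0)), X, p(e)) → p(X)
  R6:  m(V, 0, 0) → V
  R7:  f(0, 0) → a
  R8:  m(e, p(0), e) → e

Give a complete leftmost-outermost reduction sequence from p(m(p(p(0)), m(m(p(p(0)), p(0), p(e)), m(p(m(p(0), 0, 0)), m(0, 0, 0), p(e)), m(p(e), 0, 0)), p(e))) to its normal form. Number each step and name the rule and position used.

p(p(p(p(0))))

1. p(m(p(p(0)), m(m(p(p(0)), p(0), p(e)), m(p(m(p(0), 0, 0)), m(0, 0, 0), p(e)), m(p(e), 0, 0)), p(e)))  →  p(p(m(m(p(p(0)), p(0), p(e)), m(p(m(p(0), 0, 0)), m(0, 0, 0), p(e)), m(p(e), 0, 0))))   [R5 at 1]
2. p(p(m(m(p(p(0)), p(0), p(e)), m(p(m(p(0), 0, 0)), m(0, 0, 0), p(e)), m(p(e), 0, 0))))  →  p(p(m(p(p(0)), m(p(m(p(0), 0, 0)), m(0, 0, 0), p(e)), m(p(e), 0, 0))))   [R5 at 1.1.1]
3. p(p(m(p(p(0)), m(p(m(p(0), 0, 0)), m(0, 0, 0), p(e)), m(p(e), 0, 0))))  →  p(p(m(p(p(0)), m(p(p(0)), m(0, 0, 0), p(e)), m(p(e), 0, 0))))   [R6 at 1.1.2.1.1]
4. p(p(m(p(p(0)), m(p(p(0)), m(0, 0, 0), p(e)), m(p(e), 0, 0))))  →  p(p(m(p(p(0)), p(m(0, 0, 0)), m(p(e), 0, 0))))   [R5 at 1.1.2]
5. p(p(m(p(p(0)), p(m(0, 0, 0)), m(p(e), 0, 0))))  →  p(p(m(p(p(0)), p(0), m(p(e), 0, 0))))   [R6 at 1.1.2.1]
6. p(p(m(p(p(0)), p(0), m(p(e), 0, 0))))  →  p(p(m(p(p(0)), p(0), p(e))))   [R6 at 1.1.3]
7. p(p(m(p(p(0)), p(0), p(e))))  →  p(p(p(p(0))))   [R5 at 1.1]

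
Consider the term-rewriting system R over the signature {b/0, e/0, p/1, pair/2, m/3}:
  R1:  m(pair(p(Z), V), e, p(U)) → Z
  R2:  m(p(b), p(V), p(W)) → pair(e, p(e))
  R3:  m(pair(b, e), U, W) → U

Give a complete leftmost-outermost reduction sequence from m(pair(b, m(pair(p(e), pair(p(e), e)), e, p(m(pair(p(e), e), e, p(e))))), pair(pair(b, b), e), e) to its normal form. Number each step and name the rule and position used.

1. m(pair(b, m(pair(p(e), pair(p(e), e)), e, p(m(pair(p(e), e), e, p(e))))), pair(pair(b, b), e), e)  →  m(pair(b, e), pair(pair(b, b), e), e)   [R1 at 1.2]
2. m(pair(b, e), pair(pair(b, b), e), e)  →  pair(pair(b, b), e)   [R3 at ε]

pair(pair(b, b), e)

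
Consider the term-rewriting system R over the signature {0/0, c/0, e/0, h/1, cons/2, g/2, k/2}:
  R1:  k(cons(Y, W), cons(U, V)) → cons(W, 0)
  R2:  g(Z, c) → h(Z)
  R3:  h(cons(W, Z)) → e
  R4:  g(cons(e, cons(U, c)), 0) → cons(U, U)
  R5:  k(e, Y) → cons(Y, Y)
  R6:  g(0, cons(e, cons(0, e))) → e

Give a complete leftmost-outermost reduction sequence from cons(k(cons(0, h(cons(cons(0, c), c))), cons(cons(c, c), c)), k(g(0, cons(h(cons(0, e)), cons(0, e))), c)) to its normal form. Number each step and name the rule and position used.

cons(cons(e, 0), cons(c, c))

1. cons(k(cons(0, h(cons(cons(0, c), c))), cons(cons(c, c), c)), k(g(0, cons(h(cons(0, e)), cons(0, e))), c))  →  cons(cons(h(cons(cons(0, c), c)), 0), k(g(0, cons(h(cons(0, e)), cons(0, e))), c))   [R1 at 1]
2. cons(cons(h(cons(cons(0, c), c)), 0), k(g(0, cons(h(cons(0, e)), cons(0, e))), c))  →  cons(cons(e, 0), k(g(0, cons(h(cons(0, e)), cons(0, e))), c))   [R3 at 1.1]
3. cons(cons(e, 0), k(g(0, cons(h(cons(0, e)), cons(0, e))), c))  →  cons(cons(e, 0), k(g(0, cons(e, cons(0, e))), c))   [R3 at 2.1.2.1]
4. cons(cons(e, 0), k(g(0, cons(e, cons(0, e))), c))  →  cons(cons(e, 0), k(e, c))   [R6 at 2.1]
5. cons(cons(e, 0), k(e, c))  →  cons(cons(e, 0), cons(c, c))   [R5 at 2]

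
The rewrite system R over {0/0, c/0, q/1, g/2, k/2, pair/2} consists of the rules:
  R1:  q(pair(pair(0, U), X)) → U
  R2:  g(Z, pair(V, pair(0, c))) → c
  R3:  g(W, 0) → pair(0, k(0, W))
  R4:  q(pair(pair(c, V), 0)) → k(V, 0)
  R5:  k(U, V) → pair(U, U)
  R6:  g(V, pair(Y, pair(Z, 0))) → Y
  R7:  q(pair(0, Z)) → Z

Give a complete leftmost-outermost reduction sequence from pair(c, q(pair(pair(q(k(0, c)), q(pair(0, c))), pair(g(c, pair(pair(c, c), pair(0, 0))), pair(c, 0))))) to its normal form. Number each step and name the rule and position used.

1. pair(c, q(pair(pair(q(k(0, c)), q(pair(0, c))), pair(g(c, pair(pair(c, c), pair(0, 0))), pair(c, 0)))))  →  pair(c, q(pair(pair(q(pair(0, 0)), q(pair(0, c))), pair(g(c, pair(pair(c, c), pair(0, 0))), pair(c, 0)))))   [R5 at 2.1.1.1.1]
2. pair(c, q(pair(pair(q(pair(0, 0)), q(pair(0, c))), pair(g(c, pair(pair(c, c), pair(0, 0))), pair(c, 0)))))  →  pair(c, q(pair(pair(0, q(pair(0, c))), pair(g(c, pair(pair(c, c), pair(0, 0))), pair(c, 0)))))   [R7 at 2.1.1.1]
3. pair(c, q(pair(pair(0, q(pair(0, c))), pair(g(c, pair(pair(c, c), pair(0, 0))), pair(c, 0)))))  →  pair(c, q(pair(0, c)))   [R1 at 2]
4. pair(c, q(pair(0, c)))  →  pair(c, c)   [R7 at 2]

pair(c, c)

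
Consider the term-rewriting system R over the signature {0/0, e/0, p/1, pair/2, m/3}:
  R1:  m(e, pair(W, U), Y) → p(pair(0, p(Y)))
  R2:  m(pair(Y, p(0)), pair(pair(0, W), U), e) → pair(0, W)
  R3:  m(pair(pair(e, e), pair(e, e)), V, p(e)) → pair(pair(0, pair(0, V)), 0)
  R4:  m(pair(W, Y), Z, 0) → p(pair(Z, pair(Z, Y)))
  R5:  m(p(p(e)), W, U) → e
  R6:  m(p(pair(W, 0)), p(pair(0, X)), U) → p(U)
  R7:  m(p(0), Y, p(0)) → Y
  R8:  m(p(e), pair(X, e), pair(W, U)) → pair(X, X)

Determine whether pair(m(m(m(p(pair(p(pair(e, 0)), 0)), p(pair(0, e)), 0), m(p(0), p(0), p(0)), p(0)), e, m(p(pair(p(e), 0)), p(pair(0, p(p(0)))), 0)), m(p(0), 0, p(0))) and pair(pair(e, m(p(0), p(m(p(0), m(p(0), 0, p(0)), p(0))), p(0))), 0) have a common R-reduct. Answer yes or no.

no — NF(t₁) = pair(e, 0), NF(t₂) = pair(pair(e, p(0)), 0)

Reduce t₁ = pair(m(m(m(p(pair(p(pair(e, 0)), 0)), p(pair(0, e)), 0), m(p(0), p(0), p(0)), p(0)), e, m(p(pair(p(e), 0)), p(pair(0, p(p(0)))), 0)), m(p(0), 0, p(0))):
1. pair(m(m(m(p(pair(p(pair(e, 0)), 0)), p(pair(0, e)), 0), m(p(0), p(0), p(0)), p(0)), e, m(p(pair(p(e), 0)), p(pair(0, p(p(0)))), 0)), m(p(0), 0, p(0)))  →  pair(m(m(p(0), m(p(0), p(0), p(0)), p(0)), e, m(p(pair(p(e), 0)), p(pair(0, p(p(0)))), 0)), m(p(0), 0, p(0)))   [R6 at 1.1.1]
2. pair(m(m(p(0), m(p(0), p(0), p(0)), p(0)), e, m(p(pair(p(e), 0)), p(pair(0, p(p(0)))), 0)), m(p(0), 0, p(0)))  →  pair(m(m(p(0), p(0), p(0)), e, m(p(pair(p(e), 0)), p(pair(0, p(p(0)))), 0)), m(p(0), 0, p(0)))   [R7 at 1.1]
3. pair(m(m(p(0), p(0), p(0)), e, m(p(pair(p(e), 0)), p(pair(0, p(p(0)))), 0)), m(p(0), 0, p(0)))  →  pair(m(p(0), e, m(p(pair(p(e), 0)), p(pair(0, p(p(0)))), 0)), m(p(0), 0, p(0)))   [R7 at 1.1]
4. pair(m(p(0), e, m(p(pair(p(e), 0)), p(pair(0, p(p(0)))), 0)), m(p(0), 0, p(0)))  →  pair(m(p(0), e, p(0)), m(p(0), 0, p(0)))   [R6 at 1.3]
5. pair(m(p(0), e, p(0)), m(p(0), 0, p(0)))  →  pair(e, m(p(0), 0, p(0)))   [R7 at 1]
6. pair(e, m(p(0), 0, p(0)))  →  pair(e, 0)   [R7 at 2]

Reduce t₂ = pair(pair(e, m(p(0), p(m(p(0), m(p(0), 0, p(0)), p(0))), p(0))), 0):
1. pair(pair(e, m(p(0), p(m(p(0), m(p(0), 0, p(0)), p(0))), p(0))), 0)  →  pair(pair(e, p(m(p(0), m(p(0), 0, p(0)), p(0)))), 0)   [R7 at 1.2]
2. pair(pair(e, p(m(p(0), m(p(0), 0, p(0)), p(0)))), 0)  →  pair(pair(e, p(m(p(0), 0, p(0)))), 0)   [R7 at 1.2.1]
3. pair(pair(e, p(m(p(0), 0, p(0)))), 0)  →  pair(pair(e, p(0)), 0)   [R7 at 1.2.1]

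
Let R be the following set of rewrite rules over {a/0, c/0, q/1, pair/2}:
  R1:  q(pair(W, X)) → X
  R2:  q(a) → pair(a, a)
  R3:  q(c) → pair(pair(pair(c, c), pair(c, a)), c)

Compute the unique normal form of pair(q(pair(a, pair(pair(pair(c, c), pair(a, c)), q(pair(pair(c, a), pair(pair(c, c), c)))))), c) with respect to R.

1. pair(q(pair(a, pair(pair(pair(c, c), pair(a, c)), q(pair(pair(c, a), pair(pair(c, c), c)))))), c)  →  pair(pair(pair(pair(c, c), pair(a, c)), q(pair(pair(c, a), pair(pair(c, c), c)))), c)   [R1 at 1]
2. pair(pair(pair(pair(c, c), pair(a, c)), q(pair(pair(c, a), pair(pair(c, c), c)))), c)  →  pair(pair(pair(pair(c, c), pair(a, c)), pair(pair(c, c), c)), c)   [R1 at 1.2]

pair(pair(pair(pair(c, c), pair(a, c)), pair(pair(c, c), c)), c)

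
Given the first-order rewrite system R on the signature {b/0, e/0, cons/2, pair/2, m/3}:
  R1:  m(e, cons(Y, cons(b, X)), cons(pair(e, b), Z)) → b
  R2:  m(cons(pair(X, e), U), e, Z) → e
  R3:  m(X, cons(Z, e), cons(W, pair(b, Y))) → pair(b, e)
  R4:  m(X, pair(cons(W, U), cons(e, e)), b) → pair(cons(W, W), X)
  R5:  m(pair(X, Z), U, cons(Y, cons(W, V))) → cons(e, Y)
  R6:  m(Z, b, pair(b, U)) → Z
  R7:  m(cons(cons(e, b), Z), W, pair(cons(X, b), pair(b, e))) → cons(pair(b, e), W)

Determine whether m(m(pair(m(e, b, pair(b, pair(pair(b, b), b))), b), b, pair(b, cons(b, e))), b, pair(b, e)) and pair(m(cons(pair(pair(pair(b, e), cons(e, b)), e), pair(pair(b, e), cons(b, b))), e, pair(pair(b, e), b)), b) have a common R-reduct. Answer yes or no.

Reduce t₁ = m(m(pair(m(e, b, pair(b, pair(pair(b, b), b))), b), b, pair(b, cons(b, e))), b, pair(b, e)):
1. m(m(pair(m(e, b, pair(b, pair(pair(b, b), b))), b), b, pair(b, cons(b, e))), b, pair(b, e))  →  m(pair(m(e, b, pair(b, pair(pair(b, b), b))), b), b, pair(b, cons(b, e)))   [R6 at ε]
2. m(pair(m(e, b, pair(b, pair(pair(b, b), b))), b), b, pair(b, cons(b, e)))  →  pair(m(e, b, pair(b, pair(pair(b, b), b))), b)   [R6 at ε]
3. pair(m(e, b, pair(b, pair(pair(b, b), b))), b)  →  pair(e, b)   [R6 at 1]

Reduce t₂ = pair(m(cons(pair(pair(pair(b, e), cons(e, b)), e), pair(pair(b, e), cons(b, b))), e, pair(pair(b, e), b)), b):
1. pair(m(cons(pair(pair(pair(b, e), cons(e, b)), e), pair(pair(b, e), cons(b, b))), e, pair(pair(b, e), b)), b)  →  pair(e, b)   [R2 at 1]

yes — NF(t₁) = pair(e, b), NF(t₂) = pair(e, b)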